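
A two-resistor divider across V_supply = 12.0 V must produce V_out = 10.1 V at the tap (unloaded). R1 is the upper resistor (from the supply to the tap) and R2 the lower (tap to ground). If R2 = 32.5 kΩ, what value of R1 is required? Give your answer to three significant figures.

R1 ≈ 6.11 kΩ

The divider ratio is R2/(R1+R2) = 10.1/12.0 = 0.8417.
Rearranging, R1 = R2·(1−k)/k = 32.5 × 0.1881 = 6.114 kΩ.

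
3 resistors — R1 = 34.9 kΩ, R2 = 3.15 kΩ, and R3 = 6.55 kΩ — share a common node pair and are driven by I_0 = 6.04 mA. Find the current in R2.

I ≈ 3.84 mA

Conductances: ΣG = 1/34.9 + 1/3.15 + 1/6.55 = 0.4988 (1/kΩ).
Current divider: I(R2) = I_0 · G_k/ΣG = 6.04 × (0.3175/0.4988) = 6.04 × 0.6365 = 3.844 mA.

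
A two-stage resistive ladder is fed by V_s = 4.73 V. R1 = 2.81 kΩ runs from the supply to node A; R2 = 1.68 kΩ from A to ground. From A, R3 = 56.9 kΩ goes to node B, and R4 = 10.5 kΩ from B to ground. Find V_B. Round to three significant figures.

V_B ≈ 0.271 V

The second stage (R3 + R4 = 67.40 kΩ) loads node A in parallel with R2.
Effective lower resistance at A: R2 ‖ 67.40 = 1.639 kΩ.
First divider: V_A = V_s · 1.639/(2.81 + 1.639) = 1.743 V.
Then the unloaded second divider: V_B = V_A × R4/(R3+R4) = 1.743 × 0.1558 = 0.2715 V.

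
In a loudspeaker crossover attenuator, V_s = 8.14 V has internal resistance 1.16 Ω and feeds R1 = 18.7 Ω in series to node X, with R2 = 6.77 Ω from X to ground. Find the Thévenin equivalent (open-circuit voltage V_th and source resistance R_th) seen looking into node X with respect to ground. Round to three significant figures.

R1' = 1.16 + 18.7 = 19.86 Ω (source resistance + R1).
Open-circuit (no load on X): V_th = V_s · R2/(R1' + R2) = 8.14 × 6.77/(19.86 + 6.77) = 2.069 V.
Looking into X with the source shorted: R_th = R1'·R2/(R1'+R2) = 19.86 × 6.77/26.63 = 5.049 Ω.

V_th ≈ 2.07 V, R_th ≈ 5.05 Ω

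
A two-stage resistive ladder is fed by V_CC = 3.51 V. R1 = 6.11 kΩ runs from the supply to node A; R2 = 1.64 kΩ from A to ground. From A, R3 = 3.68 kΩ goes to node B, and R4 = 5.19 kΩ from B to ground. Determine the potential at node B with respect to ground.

V_B ≈ 0.379 V

The second stage (R3 + R4 = 8.870 kΩ) loads node A in parallel with R2.
R2 ‖ (R3+R4) = 1.384 kΩ.
So V_A = 3.51 × 0.1847 = 0.6483 V.
Then the unloaded second divider: V_B = V_A × R4/(R3+R4) = 0.6483 × 0.5851 = 0.3793 V.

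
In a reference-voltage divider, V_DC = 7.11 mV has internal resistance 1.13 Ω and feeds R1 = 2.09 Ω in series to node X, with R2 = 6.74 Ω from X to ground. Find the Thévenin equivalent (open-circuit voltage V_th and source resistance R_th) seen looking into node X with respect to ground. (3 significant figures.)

R1' = 1.13 + 2.09 = 3.220 Ω (source resistance + R1).
With X open, the divider is unloaded: V_th = 7.11 × 6.74/9.960 = 4.811 mV.
With V_DC suppressed (replaced by a short), R_th = R1' ‖ R2 = (3.220 × 6.74)/(3.220 + 6.74) = 2.179 Ω.

V_th ≈ 4.81 mV, R_th ≈ 2.18 Ω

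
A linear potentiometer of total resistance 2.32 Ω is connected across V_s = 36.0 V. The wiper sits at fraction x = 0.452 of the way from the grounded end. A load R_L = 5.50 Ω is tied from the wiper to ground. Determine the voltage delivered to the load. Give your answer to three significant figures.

V_out ≈ 14.7 V

Split the track: R_lower = x·R_p = 1.049 Ω, R_upper = (1−x)·R_p = 1.271 Ω.
(x·R_p) ‖ R_L = 0.8807 Ω.
Then V_out = V_s · 0.8807/(1.271 + 0.8807) = 14.73 V.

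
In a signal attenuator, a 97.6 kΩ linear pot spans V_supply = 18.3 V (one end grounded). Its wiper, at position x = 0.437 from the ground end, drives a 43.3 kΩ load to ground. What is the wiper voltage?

V_out ≈ 5.14 V

Split the track: R_lower = x·R_p = 42.65 kΩ, R_upper = (1−x)·R_p = 54.95 kΩ.
R_L loads the lower segment: effective lower R = 21.49 kΩ.
V_out = 18.3 × 21.49/(54.95 + 21.49) = 5.144 V.
(Unloaded: V_out = x·V_supply = 8.00 V.)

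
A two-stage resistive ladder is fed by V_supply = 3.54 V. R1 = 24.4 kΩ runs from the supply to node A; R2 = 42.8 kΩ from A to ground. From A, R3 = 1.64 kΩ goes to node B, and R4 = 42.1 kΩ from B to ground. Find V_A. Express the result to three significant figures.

V_A ≈ 1.66 V

Looking into the second stage from A: R3 + R4 = 43.74 kΩ appears in parallel with R2.
R2 ‖ (R3+R4) = 21.63 kΩ.
So V_A = 3.54 × 0.4699 = 1.664 V.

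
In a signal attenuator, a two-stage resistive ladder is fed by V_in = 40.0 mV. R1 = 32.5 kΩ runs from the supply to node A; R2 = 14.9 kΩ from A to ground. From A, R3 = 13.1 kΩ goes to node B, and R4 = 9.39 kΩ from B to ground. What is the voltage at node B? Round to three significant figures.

The second stage (R3 + R4 = 22.49 kΩ) loads node A in parallel with R2.
Effective lower resistance at A: R2 ‖ 22.49 = 8.962 kΩ.
First divider: V_A = V_in · 8.962/(32.5 + 8.962) = 8.646 mV.
Stage 2 is unloaded, so V_B = V_A · R4/(R3+R4) = 8.646 × 9.39/22.49 = 3.610 mV.

V_B ≈ 3.61 mV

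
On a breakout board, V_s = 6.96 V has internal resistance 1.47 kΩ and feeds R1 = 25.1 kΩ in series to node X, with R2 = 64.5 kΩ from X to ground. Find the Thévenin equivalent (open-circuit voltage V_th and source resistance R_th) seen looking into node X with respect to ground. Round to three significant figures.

V_th ≈ 4.93 V, R_th ≈ 18.8 kΩ

R1' = 1.47 + 25.1 = 26.57 kΩ (source resistance + R1).
Open-circuit (no load on X): V_th = V_s · R2/(R1' + R2) = 6.96 × 64.5/(26.57 + 64.5) = 4.929 V.
Looking into X with the source shorted: R_th = R1'·R2/(R1'+R2) = 26.57 × 64.5/91.07 = 18.82 kΩ.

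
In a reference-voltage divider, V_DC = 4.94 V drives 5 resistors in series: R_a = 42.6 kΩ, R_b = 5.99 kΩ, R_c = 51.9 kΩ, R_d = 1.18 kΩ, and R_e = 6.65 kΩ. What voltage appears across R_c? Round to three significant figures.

Series total: ΣR = 42.6 + 5.99 + 51.9 + 1.18 + 6.65 = 108.3 kΩ.
Voltage divider: V = V_DC · (51.90 / 108.3) = 4.94 × 0.4791 = 2.367 V.

V ≈ 2.37 V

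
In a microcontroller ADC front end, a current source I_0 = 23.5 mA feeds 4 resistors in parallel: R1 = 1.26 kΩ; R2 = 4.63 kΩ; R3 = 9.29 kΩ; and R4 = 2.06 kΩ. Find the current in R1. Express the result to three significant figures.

Total conductance ΣG = 1/1.26 + 1/4.63 + 1/9.29 + 1/2.06 = 1.603 (units of 1/kΩ).
Current divider: I(R1) = I_0 · G_k/ΣG = 23.5 × (0.7937/1.603) = 23.5 × 0.4952 = 11.64 mA.

I ≈ 11.6 mA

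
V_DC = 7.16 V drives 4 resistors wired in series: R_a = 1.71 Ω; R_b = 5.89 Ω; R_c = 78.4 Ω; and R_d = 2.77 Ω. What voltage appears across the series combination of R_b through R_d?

V ≈ 7.02 V

Total series resistance ΣR = 1.71 + 5.89 + 78.4 + 2.77 = 88.77 Ω.
R_{R_b..R_d} = 5.89 + 78.4 + 2.77 = 87.06 Ω.
V = V_DC · R/ΣR = 7.16 × 0.9807 = 7.022 V.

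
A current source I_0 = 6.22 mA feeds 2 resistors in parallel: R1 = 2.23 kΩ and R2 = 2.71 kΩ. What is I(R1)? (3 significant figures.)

With just two branches, the current splits inversely with resistance.
So I = 6.22 × 2.71/4.940 = 3.412 mA.

I ≈ 3.41 mA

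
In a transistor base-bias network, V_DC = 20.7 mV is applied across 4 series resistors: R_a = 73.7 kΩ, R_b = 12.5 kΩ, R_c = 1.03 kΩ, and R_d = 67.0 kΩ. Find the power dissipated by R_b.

ΣR = 154.2 kΩ → I = 20.7/154.2 = 0.1342 µA.
P = I²R = 0.01801 × 12.5 = 0.2252 nW.

P ≈ 0.225 nW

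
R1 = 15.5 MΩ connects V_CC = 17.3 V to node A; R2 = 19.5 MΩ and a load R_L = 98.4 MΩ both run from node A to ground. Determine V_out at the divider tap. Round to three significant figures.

First combine the lower leg with the load: R2 ‖ R_L = 16.27 MΩ.
Now apply the divider: V_out = 17.3 × 0.5122 = 8.861 V.
(Unloaded it would be 9.64 V; the load pulls it down.)

V_out ≈ 8.86 V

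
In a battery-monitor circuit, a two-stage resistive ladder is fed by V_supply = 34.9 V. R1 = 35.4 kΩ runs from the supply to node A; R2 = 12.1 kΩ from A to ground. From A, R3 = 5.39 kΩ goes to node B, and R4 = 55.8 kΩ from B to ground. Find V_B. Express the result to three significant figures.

V_B ≈ 7.07 V

Looking into the second stage from A: R3 + R4 = 61.19 kΩ appears in parallel with R2.
R2 ‖ (R3+R4) = 10.10 kΩ.
V_A = 34.9 × 10.10/(35.4 + 10.10) = 7.748 V.
Then the unloaded second divider: V_B = V_A × R4/(R3+R4) = 7.748 × 0.9119 = 7.066 V.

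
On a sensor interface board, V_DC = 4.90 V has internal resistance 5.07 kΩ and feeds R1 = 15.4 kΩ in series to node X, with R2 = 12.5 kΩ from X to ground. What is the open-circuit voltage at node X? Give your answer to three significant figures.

R1' = 5.07 + 15.4 = 20.47 kΩ (source resistance + R1).
Open-circuit (no load on X): V_th = V_DC · R2/(R1' + R2) = 4.90 × 12.5/(20.47 + 12.5) = 1.858 V.

V_th ≈ 1.86 V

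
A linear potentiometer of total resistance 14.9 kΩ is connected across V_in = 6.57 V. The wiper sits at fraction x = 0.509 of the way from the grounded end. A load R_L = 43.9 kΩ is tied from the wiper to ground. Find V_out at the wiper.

Lower segment x·R_p = 7.584 kΩ; upper segment (1−x)·R_p = 7.316 kΩ.
(x·R_p) ‖ R_L = 6.467 kΩ.
V_out = 6.57 × 6.467/(7.316 + 6.467) = 3.083 V.

V_out ≈ 3.08 V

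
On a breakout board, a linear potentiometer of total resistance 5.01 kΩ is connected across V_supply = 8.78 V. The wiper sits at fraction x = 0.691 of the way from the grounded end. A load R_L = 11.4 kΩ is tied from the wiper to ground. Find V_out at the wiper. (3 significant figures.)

Split the track: R_lower = x·R_p = 3.462 kΩ, R_upper = (1−x)·R_p = 1.548 kΩ.
Lower segment in parallel with the load: 3.462 ‖ 11.4 = 2.655 kΩ.
Then V_out = V_supply · 2.655/(1.548 + 2.655) = 5.547 V.

V_out ≈ 5.55 V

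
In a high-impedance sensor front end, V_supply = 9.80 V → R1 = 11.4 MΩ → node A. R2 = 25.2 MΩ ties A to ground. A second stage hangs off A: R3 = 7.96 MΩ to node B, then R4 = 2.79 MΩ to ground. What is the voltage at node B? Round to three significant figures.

V_B ≈ 1.01 V

Looking into the second stage from A: R3 + R4 = 10.75 MΩ appears in parallel with R2.
Effective lower resistance at A: R2 ‖ 10.75 = 7.535 MΩ.
First divider: V_A = V_supply · 7.535/(11.4 + 7.535) = 3.900 V.
Then the unloaded second divider: V_B = V_A × R4/(R3+R4) = 3.900 × 0.2595 = 1.012 V.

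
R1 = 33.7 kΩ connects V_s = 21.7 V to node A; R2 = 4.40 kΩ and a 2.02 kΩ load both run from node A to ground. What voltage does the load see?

First combine the lower leg with the load: R2 ‖ R_L = 1.384 kΩ.
Then V_out = V_s · R2'/(R1 + R2') = 21.7 × 1.384/35.08 = 0.8563 V.
(Unloaded it would be 2.51 V; the load pulls it down.)

V_out ≈ 0.856 V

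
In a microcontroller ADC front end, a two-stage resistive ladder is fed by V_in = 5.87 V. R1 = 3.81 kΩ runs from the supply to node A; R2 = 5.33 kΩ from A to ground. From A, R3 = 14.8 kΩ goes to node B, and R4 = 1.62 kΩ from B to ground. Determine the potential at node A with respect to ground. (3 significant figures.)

Looking into the second stage from A: R3 + R4 = 16.42 kΩ appears in parallel with R2.
R2 ‖ (R3+R4) = 4.024 kΩ.
First divider: V_A = V_in · 4.024/(3.81 + 4.024) = 3.015 V.

V_A ≈ 3.02 V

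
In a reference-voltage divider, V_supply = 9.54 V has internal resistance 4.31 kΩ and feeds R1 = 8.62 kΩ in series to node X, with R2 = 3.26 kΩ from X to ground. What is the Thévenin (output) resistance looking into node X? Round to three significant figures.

R1' = 4.31 + 8.62 = 12.93 kΩ (source resistance + R1).
Zeroing V_supply shorts the top of R1' to ground, so R_th = R1' ‖ R2 = 2.604 kΩ.

R_th ≈ 2.60 kΩ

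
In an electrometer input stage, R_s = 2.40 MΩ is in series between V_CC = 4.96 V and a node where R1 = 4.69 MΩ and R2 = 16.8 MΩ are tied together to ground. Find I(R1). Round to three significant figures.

I ≈ 0.639 µA

Equivalent of the parallel group: R_p = 3.666 MΩ.
V_A = 4.96 × 3.666/6.066 = 2.998 V.
I(R1) = V_A / R1 = 2.998/4.69 = 0.6392 µA.
(Check via current divider: I_total = 0.8176 µA; share G_k/ΣG = 0.7818 → same result.)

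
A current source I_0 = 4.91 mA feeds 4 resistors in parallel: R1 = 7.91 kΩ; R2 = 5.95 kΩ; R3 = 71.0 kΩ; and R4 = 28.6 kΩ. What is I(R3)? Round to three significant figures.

I ≈ 0.201 mA

Total conductance ΣG = 1/7.91 + 1/5.95 + 1/71.0 + 1/28.6 = 0.3435 (units of 1/kΩ).
Current divider: I(R3) = I_0 · G_k/ΣG = 4.91 × (0.01408/0.3435) = 4.91 × 0.04100 = 0.2013 mA.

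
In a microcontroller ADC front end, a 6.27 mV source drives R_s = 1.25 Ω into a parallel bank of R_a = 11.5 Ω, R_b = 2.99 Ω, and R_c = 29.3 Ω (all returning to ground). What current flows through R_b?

I ≈ 1.34 mA

Parallel bank: R_p = 1/(1/11.5 + 1/2.99 + 1/29.3) = 2.195 Ω.
V_A by voltage divider: V_A = 6.27 × 2.195/(1.25 + 2.195) = 3.995 mV.
Branch current I = V_A/R_b = 3.995/2.99 = 1.336 mA.
(Check via current divider: I_total = 1.820 mA; share G_k/ΣG = 0.7342 → same result.)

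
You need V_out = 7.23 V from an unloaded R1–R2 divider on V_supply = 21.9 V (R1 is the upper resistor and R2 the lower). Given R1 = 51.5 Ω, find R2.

The divider ratio is R2/(R1+R2) = 7.23/21.9 = 0.3301.
R2 = R1 · 0.3301/(1 − 0.3301) = 25.38 Ω.

R2 ≈ 25.4 Ω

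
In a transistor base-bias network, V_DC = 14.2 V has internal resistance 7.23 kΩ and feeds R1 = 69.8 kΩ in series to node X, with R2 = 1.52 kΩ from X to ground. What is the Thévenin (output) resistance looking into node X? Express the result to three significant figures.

R1' = 7.23 + 69.8 = 77.03 kΩ (source resistance + R1).
Looking into X with the source shorted: R_th = R1'·R2/(R1'+R2) = 77.03 × 1.52/78.55 = 1.491 kΩ.

R_th ≈ 1.49 kΩ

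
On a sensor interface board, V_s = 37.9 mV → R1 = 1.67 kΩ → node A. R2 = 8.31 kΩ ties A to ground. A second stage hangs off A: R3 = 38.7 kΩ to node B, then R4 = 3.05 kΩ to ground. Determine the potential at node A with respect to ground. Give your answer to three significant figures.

Node A sees R2 in parallel with the series input of stage 2, R3 + R4 = 41.75 kΩ.
R2 ‖ (R3+R4) = 6.931 kΩ.
First divider: V_A = V_s · 6.931/(1.67 + 6.931) = 30.54 mV.

V_A ≈ 30.5 mV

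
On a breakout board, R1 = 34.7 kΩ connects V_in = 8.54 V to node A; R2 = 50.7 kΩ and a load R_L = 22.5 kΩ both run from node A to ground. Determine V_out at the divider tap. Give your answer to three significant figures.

The load sits in parallel with R2, giving an effective lower resistance R2' = R2·R_L/(R2+R_L) = 15.58 kΩ.
Now apply the divider: V_out = 8.54 × 0.3099 = 2.647 V.

V_out ≈ 2.65 V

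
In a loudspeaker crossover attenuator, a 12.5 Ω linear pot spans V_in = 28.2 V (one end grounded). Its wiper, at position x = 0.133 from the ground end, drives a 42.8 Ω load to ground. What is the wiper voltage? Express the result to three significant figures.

V_out ≈ 3.63 V

Split the track: R_lower = x·R_p = 1.663 Ω, R_upper = (1−x)·R_p = 10.84 Ω.
R_L loads the lower segment: effective lower R = 1.600 Ω.
Loaded-divider output: V_out = 28.2 × 0.1287 = 3.628 V.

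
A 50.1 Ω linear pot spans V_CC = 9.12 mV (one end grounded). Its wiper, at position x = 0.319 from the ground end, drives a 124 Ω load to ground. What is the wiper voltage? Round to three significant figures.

The pot divides into 34.12 Ω above the wiper and 15.98 Ω below.
(x·R_p) ‖ R_L = 14.16 Ω.
V_out = 9.12 × 14.16/(34.12 + 14.16) = 2.675 mV.

V_out ≈ 2.67 mV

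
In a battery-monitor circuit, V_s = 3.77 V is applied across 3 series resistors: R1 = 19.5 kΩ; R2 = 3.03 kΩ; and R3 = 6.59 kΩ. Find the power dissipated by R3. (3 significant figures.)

Series current I = V_s/ΣR = 3.77/29.12 = 0.1295 mA.
V(R3) = I·R = 0.8532 V; P = V·I = 0.8532 × 0.1295 = 0.1105 mW.

P ≈ 0.110 mW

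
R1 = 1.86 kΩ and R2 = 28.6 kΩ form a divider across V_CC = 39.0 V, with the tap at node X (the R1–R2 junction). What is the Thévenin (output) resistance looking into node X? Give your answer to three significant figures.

Looking into X with the source shorted: R_th = R1·R2/(R1+R2) = 1.860 × 28.6/30.46 = 1.746 kΩ.

R_th ≈ 1.75 kΩ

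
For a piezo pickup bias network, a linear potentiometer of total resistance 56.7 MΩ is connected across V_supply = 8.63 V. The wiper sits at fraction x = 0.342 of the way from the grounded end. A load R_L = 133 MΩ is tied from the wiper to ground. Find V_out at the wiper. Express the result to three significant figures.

Split the track: R_lower = x·R_p = 19.39 MΩ, R_upper = (1−x)·R_p = 37.31 MΩ.
(x·R_p) ‖ R_L = 16.92 MΩ.
V_out = 8.63 × 16.92/(37.31 + 16.92) = 2.693 V.

V_out ≈ 2.69 V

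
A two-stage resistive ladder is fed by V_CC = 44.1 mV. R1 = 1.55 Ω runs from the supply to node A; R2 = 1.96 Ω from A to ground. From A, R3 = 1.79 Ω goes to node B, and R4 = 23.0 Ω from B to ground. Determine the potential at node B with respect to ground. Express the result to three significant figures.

V_B ≈ 22.1 mV

The second stage (R3 + R4 = 24.79 Ω) loads node A in parallel with R2.
R2 ‖ (R3+R4) = 1.816 Ω.
First divider: V_A = V_CC · 1.816/(1.55 + 1.816) = 23.79 mV.
V_B = V_A × 0.9278 = 22.08 mV.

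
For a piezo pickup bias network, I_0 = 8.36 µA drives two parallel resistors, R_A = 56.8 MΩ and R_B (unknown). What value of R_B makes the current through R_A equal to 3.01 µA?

R_B ≈ 32.0 MΩ

The fraction through R_A equals R_B/(R_A+R_B).
With f = 0.3600, R_B = R_A · f/(1−f) = 56.8 × 0.5626 = 31.96 MΩ.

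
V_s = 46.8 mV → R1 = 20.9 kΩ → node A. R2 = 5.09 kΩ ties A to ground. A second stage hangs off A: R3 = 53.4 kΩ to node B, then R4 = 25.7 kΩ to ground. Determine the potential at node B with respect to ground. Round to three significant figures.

V_B ≈ 2.83 mV

Node A sees R2 in parallel with the series input of stage 2, R3 + R4 = 79.10 kΩ.
R2 ‖ (R3+R4) = 4.782 kΩ.
So V_A = 46.8 × 0.1862 = 8.715 mV.
Stage 2 is unloaded, so V_B = V_A · R4/(R3+R4) = 8.715 × 25.7/79.10 = 2.831 mV.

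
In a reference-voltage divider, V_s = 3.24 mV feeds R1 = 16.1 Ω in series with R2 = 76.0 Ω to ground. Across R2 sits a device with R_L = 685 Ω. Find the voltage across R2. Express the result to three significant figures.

R2 ‖ R_L = (76.0 × 685)/(76.0 + 685) = 68.41 Ω.
Now apply the divider: V_out = 3.24 × 0.8095 = 2.623 mV.
(Unloaded it would be 2.67 mV; the load pulls it down.)

V_out ≈ 2.62 mV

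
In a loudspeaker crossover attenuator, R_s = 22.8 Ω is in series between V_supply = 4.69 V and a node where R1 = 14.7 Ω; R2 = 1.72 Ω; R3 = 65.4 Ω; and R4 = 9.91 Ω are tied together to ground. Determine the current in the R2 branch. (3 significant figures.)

I ≈ 0.148 A

Parallel bank: R_p = 1/(1/14.7 + 1/1.72 + 1/65.4 + 1/9.91) = 1.306 Ω.
Node voltage V_A = V_supply · R_p/(R_s + R_p) = 4.69 × 0.05418 = 0.2541 V.
Branch current I = V_A/R2 = 0.2541/1.72 = 0.1477 A.
(Check via current divider: I_total = 0.1946 A; share G_k/ΣG = 0.7594 → same result.)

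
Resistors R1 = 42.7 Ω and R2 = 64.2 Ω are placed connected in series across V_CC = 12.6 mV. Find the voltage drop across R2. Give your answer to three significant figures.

Series total: ΣR = 42.7 + 64.2 = 106.9 Ω.
V = V_CC · R/ΣR = 12.6 × 0.6006 = 7.567 mV.

V ≈ 7.57 mV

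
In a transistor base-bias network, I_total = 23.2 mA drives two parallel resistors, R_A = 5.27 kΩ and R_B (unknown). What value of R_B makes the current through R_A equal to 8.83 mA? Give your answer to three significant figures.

In a two-way split, I_A/I_total = R_B/(R_A + R_B).
8.83/23.2 = R_B/(R_A + R_B) → R_B = R_A · (0.3806)/(1 − 0.3806) = 5.27 × 0.6145 = 3.238 kΩ.

R_B ≈ 3.24 kΩ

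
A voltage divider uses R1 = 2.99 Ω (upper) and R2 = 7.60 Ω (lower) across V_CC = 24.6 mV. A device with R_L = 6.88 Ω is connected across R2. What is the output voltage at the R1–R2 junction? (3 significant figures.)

V_out ≈ 13.5 mV

First combine the lower leg with the load: R2 ‖ R_L = 3.611 Ω.
Now apply the divider: V_out = 24.6 × 0.5470 = 13.46 mV.
(Unloaded it would be 17.7 mV; the load pulls it down.)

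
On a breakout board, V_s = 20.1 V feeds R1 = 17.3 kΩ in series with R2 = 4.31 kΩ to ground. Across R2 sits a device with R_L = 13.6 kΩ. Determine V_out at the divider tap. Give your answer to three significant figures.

V_out ≈ 3.20 V

The load sits in parallel with R2, giving an effective lower resistance R2' = R2·R_L/(R2+R_L) = 3.273 kΩ.
Voltage divider with the loaded lower leg: V_out = 20.1 × 3.273/(17.3 + 3.273) = 20.1 × 0.1591 = 3.198 V.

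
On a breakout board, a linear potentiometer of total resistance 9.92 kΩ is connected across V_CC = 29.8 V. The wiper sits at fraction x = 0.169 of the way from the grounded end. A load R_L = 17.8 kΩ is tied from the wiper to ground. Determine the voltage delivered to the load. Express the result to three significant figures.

V_out ≈ 4.67 V

The pot divides into 8.244 kΩ above the wiper and 1.676 kΩ below.
R_L loads the lower segment: effective lower R = 1.532 kΩ.
Then V_out = V_CC · 1.532/(8.244 + 1.532) = 4.671 V.
(Unloaded: V_out = x·V_CC = 5.04 V.)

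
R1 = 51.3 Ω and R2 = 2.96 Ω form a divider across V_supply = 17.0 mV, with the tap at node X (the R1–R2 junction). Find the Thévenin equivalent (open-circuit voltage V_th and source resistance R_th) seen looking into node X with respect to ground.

V_th ≈ 0.927 mV, R_th ≈ 2.80 Ω

Open-circuit (no load on X): V_th = V_supply · R2/(R1 + R2) = 17.0 × 2.96/(51.30 + 2.96) = 0.9274 mV.
Zeroing V_supply shorts the top of R1 to ground, so R_th = R1 ‖ R2 = 2.799 Ω.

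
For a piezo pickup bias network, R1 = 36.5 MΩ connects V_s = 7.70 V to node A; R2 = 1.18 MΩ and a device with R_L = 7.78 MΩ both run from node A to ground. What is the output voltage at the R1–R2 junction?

R2 ‖ R_L = (1.18 × 7.78)/(1.18 + 7.78) = 1.025 MΩ.
Then V_out = V_s · R2'/(R1 + R2') = 7.70 × 1.025/37.52 = 0.2102 V.
(Unloaded it would be 0.241 V; the load pulls it down.)

V_out ≈ 0.210 V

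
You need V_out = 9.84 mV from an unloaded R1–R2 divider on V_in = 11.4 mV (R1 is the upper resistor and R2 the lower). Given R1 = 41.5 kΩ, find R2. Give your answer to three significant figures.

The divider ratio is R2/(R1+R2) = 9.84/11.4 = 0.8632.
R2 = R1 · 0.8632/(1 − 0.8632) = 261.8 kΩ.

R2 ≈ 262 kΩ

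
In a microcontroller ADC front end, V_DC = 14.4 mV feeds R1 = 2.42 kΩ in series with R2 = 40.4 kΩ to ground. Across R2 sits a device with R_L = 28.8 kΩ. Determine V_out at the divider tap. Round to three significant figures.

First combine the lower leg with the load: R2 ‖ R_L = 16.81 kΩ.
Voltage divider with the loaded lower leg: V_out = 14.4 × 16.81/(2.42 + 16.81) = 14.4 × 0.8742 = 12.59 mV.
(Unloaded it would be 13.6 mV; the load pulls it down.)

V_out ≈ 12.6 mV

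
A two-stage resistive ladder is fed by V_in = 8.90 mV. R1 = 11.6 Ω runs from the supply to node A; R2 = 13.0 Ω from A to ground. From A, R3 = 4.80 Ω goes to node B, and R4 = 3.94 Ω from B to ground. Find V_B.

Node A sees R2 in parallel with the series input of stage 2, R3 + R4 = 8.740 Ω.
R2 ‖ (R3+R4) = 5.226 Ω.
First divider: V_A = V_in · 5.226/(11.6 + 5.226) = 2.764 mV.
Stage 2 is unloaded, so V_B = V_A · R4/(R3+R4) = 2.764 × 3.94/8.740 = 1.246 mV.

V_B ≈ 1.25 mV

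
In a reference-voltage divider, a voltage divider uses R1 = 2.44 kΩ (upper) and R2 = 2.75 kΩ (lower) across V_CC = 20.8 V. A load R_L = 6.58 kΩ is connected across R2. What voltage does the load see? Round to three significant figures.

V_out ≈ 9.21 V

R2 ‖ R_L = (2.75 × 6.58)/(2.75 + 6.58) = 1.939 kΩ.
Then V_out = V_CC · R2'/(R1 + R2') = 20.8 × 1.939/4.379 = 9.211 V.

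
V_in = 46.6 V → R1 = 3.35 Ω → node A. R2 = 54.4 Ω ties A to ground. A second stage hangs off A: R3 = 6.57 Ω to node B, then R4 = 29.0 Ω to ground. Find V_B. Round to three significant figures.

The second stage (R3 + R4 = 35.57 Ω) loads node A in parallel with R2.
Effective lower resistance at A: R2 ‖ 35.57 = 21.51 Ω.
First divider: V_A = V_in · 21.51/(3.35 + 21.51) = 40.32 V.
V_B = V_A × 0.8153 = 32.87 V.

V_B ≈ 32.9 V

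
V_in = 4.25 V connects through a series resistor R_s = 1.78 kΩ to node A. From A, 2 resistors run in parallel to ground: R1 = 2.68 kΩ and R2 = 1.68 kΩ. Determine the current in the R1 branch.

I ≈ 0.582 mA

Parallel bank: R_p = 1/(1/2.68 + 1/1.68) = 1.033 kΩ.
V_A by voltage divider: V_A = 4.25 × 1.033/(1.78 + 1.033) = 1.560 V.
I(R1) = V_A / R1 = 1.560/2.68 = 0.5822 mA.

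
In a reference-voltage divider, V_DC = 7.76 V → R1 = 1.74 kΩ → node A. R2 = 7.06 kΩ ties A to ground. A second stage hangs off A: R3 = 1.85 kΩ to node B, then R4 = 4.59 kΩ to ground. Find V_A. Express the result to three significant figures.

Node A sees R2 in parallel with the series input of stage 2, R3 + R4 = 6.440 kΩ.
R2 ‖ (R3+R4) = 3.368 kΩ.
First divider: V_A = V_DC · 3.368/(1.74 + 3.368) = 5.117 V.

V_A ≈ 5.12 V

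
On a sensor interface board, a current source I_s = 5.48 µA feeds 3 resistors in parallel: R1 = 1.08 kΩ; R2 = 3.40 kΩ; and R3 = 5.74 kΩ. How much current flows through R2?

Total conductance ΣG = 1/1.08 + 1/3.40 + 1/5.74 = 1.394 (units of 1/kΩ).
Current divider: I(R2) = I_s · G_k/ΣG = 5.48 × (0.2941/1.394) = 5.48 × 0.2109 = 1.156 µA.

I ≈ 1.16 µA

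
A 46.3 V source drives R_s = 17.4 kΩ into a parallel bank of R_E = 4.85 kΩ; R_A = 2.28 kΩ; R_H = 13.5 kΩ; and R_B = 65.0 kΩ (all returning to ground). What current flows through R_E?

Combine the parallel branches: R_p = (1/4.85 + 1/2.28 + 1/13.5 + 1/65.0)⁻¹ = 1.362 kΩ.
Node voltage V_A = V_CC · R_p/(R_s + R_p) = 46.3 × 0.07259 = 3.361 V.
I(R_E) = V_A / R_E = 3.361/4.85 = 0.6930 mA.

I ≈ 0.693 mA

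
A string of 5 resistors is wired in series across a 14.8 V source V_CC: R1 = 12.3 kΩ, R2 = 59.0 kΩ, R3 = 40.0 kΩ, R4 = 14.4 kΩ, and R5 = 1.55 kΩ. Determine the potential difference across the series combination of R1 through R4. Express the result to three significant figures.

ΣR = 12.3 + 59.0 + 40.0 + 14.4 + 1.55 = 127.2 kΩ.
R_{R1..R4} = 12.3 + 59.0 + 40.0 + 14.4 = 125.7 kΩ.
By the voltage-divider rule, V = 14.8 × 125.7/127.2 = 14.62 V.

V ≈ 14.6 V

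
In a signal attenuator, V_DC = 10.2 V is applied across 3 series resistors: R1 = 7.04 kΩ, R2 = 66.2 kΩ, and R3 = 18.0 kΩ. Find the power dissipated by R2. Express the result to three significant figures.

ΣR = 91.24 kΩ → I = 10.2/91.24 = 0.1118 mA.
V(R2) = I·R = 7.401 V; P = V·I = 7.401 × 0.1118 = 0.8273 mW.

P ≈ 0.827 mW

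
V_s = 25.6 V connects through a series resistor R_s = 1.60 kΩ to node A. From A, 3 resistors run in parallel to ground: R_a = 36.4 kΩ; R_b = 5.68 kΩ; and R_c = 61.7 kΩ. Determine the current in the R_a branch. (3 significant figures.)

Combine the parallel branches: R_p = (1/36.4 + 1/5.68 + 1/61.7)⁻¹ = 4.551 kΩ.
V_A = 25.6 × 4.551/6.151 = 18.94 V.
I(R_a) = V_A / R_a = 18.94/36.4 = 0.5204 mA.
(Equivalently: I_total = 4.162 mA, then current-divider fraction G_k/ΣG = 0.1250.)

I ≈ 0.520 mA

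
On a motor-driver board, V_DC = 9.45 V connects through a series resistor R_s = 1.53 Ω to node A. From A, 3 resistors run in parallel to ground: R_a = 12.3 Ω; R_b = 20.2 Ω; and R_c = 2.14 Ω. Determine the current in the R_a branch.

Equivalent of the parallel group: R_p = 1.672 Ω.
Node voltage V_A = V_DC · R_p/(R_s + R_p) = 9.45 × 0.5222 = 4.935 V.
Branch current I = V_A/R_a = 4.935/12.3 = 0.4012 A.

I ≈ 0.401 A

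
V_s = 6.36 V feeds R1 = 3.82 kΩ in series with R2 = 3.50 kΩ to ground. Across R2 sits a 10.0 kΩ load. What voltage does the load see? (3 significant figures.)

R2 ‖ R_L = (3.50 × 10.0)/(3.50 + 10.0) = 2.593 kΩ.
Now apply the divider: V_out = 6.36 × 0.4043 = 2.571 V.
(Unloaded it would be 3.04 V; the load pulls it down.)

V_out ≈ 2.57 V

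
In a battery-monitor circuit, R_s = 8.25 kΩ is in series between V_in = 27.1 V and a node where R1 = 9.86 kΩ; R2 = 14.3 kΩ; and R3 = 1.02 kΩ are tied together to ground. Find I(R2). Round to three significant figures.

Parallel bank: R_p = 1/(1/9.86 + 1/14.3 + 1/1.02) = 0.8682 kΩ.
Node voltage V_A = V_in · R_p/(R_s + R_p) = 27.1 × 0.09522 = 2.580 V.
Branch current I = V_A/R2 = 2.580/14.3 = 0.1805 mA.

I ≈ 0.180 mA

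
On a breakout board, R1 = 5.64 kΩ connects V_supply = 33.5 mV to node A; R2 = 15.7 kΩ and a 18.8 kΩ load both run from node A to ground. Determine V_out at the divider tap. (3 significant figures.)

The load sits in parallel with R2, giving an effective lower resistance R2' = R2·R_L/(R2+R_L) = 8.555 kΩ.
Voltage divider with the loaded lower leg: V_out = 33.5 × 8.555/(5.64 + 8.555) = 33.5 × 0.6027 = 20.19 mV.
(Unloaded it would be 24.6 mV; the load pulls it down.)

V_out ≈ 20.2 mV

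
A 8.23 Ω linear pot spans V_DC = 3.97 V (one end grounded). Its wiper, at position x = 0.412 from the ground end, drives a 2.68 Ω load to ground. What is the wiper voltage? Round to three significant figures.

Split the track: R_lower = x·R_p = 3.391 Ω, R_upper = (1−x)·R_p = 4.839 Ω.
R_L loads the lower segment: effective lower R = 1.497 Ω.
Loaded-divider output: V_out = 3.97 × 0.2362 = 0.9379 V.
(Unloaded: V_out = x·V_DC = 1.64 V.)

V_out ≈ 0.938 V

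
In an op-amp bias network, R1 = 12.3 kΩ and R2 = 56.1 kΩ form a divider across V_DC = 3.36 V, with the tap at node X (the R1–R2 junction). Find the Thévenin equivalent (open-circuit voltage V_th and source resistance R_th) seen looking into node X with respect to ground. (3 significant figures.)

V_th ≈ 2.76 V, R_th ≈ 10.1 kΩ

V_th is the unloaded tap voltage: V_DC · R2/(R1+R2) = 3.36 × 0.8202 = 2.756 V.
Looking into X with the source shorted: R_th = R1·R2/(R1+R2) = 12.30 × 56.1/68.40 = 10.09 kΩ.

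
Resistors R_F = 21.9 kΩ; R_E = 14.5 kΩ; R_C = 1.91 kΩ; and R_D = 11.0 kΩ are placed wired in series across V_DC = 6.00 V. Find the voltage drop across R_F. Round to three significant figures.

Series total: ΣR = 21.9 + 14.5 + 1.91 + 11.0 = 49.31 kΩ.
V = V_DC · R/ΣR = 6.00 × 0.4441 = 2.665 V.

V ≈ 2.66 V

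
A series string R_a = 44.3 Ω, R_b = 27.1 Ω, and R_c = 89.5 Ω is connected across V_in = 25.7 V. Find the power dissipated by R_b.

P ≈ 0.691 W

ΣR = 160.9 Ω → I = 25.7/160.9 = 0.1597 A.
P(R_b) = I²·R_b = (0.1597)² × 27.1 = 0.6914 W.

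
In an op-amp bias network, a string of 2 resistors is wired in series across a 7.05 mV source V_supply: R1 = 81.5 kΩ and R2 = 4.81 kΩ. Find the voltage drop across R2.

Total series resistance ΣR = 81.5 + 4.81 = 86.31 kΩ.
By the voltage-divider rule, V = 7.05 × 4.810/86.31 = 0.3929 mV.

V ≈ 0.393 mV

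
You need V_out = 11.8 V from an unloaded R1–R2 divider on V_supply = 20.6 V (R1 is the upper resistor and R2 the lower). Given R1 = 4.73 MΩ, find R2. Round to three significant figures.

R2 ≈ 6.34 MΩ

V_out/V_supply = R2/(R1+R2) = 0.5728.
Rearranging, R2 = R1·k/(1−k) = 4.73 × 1.341 = 6.343 MΩ.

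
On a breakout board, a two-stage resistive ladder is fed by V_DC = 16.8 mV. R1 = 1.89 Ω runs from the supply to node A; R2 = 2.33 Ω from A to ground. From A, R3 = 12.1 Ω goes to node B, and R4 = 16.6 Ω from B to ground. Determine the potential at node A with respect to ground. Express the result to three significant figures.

Node A sees R2 in parallel with the series input of stage 2, R3 + R4 = 28.70 Ω.
Effective lower resistance at A: R2 ‖ 28.70 = 2.155 Ω.
First divider: V_A = V_DC · 2.155/(1.89 + 2.155) = 8.950 mV.

V_A ≈ 8.95 mV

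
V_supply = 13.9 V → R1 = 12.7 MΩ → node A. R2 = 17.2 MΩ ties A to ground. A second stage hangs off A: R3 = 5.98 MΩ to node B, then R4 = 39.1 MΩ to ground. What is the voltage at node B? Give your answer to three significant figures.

Node A sees R2 in parallel with the series input of stage 2, R3 + R4 = 45.08 MΩ.
Effective lower resistance at A: R2 ‖ 45.08 = 12.45 MΩ.
So V_A = 13.9 × 0.4950 = 6.881 V.
Stage 2 is unloaded, so V_B = V_A · R4/(R3+R4) = 6.881 × 39.1/45.08 = 5.968 V.

V_B ≈ 5.97 V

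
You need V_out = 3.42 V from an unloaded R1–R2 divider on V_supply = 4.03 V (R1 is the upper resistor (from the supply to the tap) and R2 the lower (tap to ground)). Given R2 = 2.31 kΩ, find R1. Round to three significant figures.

The divider ratio is R2/(R1+R2) = 3.42/4.03 = 0.8486.
Rearranging, R1 = R2·(1−k)/k = 2.31 × 0.1784 = 0.4120 kΩ.

R1 ≈ 0.412 kΩ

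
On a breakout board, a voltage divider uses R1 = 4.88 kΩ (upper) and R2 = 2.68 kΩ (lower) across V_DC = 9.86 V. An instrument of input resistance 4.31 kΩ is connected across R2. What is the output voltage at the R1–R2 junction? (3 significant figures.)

R2 ‖ R_L = (2.68 × 4.31)/(2.68 + 4.31) = 1.652 kΩ.
Voltage divider with the loaded lower leg: V_out = 9.86 × 1.652/(4.88 + 1.652) = 9.86 × 0.2530 = 2.494 V.
(Unloaded it would be 3.50 V; the load pulls it down.)

V_out ≈ 2.49 V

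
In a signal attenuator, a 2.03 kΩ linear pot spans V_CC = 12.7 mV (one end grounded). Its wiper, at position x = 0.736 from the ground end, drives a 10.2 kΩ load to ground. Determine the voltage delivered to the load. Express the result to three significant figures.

Lower segment x·R_p = 1.494 kΩ; upper segment (1−x)·R_p = 0.5359 kΩ.
(x·R_p) ‖ R_L = 1.303 kΩ.
Then V_out = V_CC · 1.303/(0.5359 + 1.303) = 8.999 mV.
(Unloaded: V_out = x·V_CC = 9.35 mV.)

V_out ≈ 9.00 mV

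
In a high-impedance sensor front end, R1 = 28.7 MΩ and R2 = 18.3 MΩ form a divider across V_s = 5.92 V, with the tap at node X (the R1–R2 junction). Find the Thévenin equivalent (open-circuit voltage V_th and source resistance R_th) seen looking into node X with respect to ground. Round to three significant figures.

V_th ≈ 2.31 V, R_th ≈ 11.2 MΩ

Open-circuit (no load on X): V_th = V_s · R2/(R1 + R2) = 5.92 × 18.3/(28.70 + 18.3) = 2.305 V.
Zeroing V_s shorts the top of R1 to ground, so R_th = R1 ‖ R2 = 11.17 MΩ.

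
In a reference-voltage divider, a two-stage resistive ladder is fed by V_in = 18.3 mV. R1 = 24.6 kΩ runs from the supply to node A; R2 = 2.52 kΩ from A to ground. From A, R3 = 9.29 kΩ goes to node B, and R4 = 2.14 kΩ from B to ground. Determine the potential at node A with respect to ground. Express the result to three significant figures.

Looking into the second stage from A: R3 + R4 = 11.43 kΩ appears in parallel with R2.
R2 ‖ (R3+R4) = 2.065 kΩ.
First divider: V_A = V_in · 2.065/(24.6 + 2.065) = 1.417 mV.

V_A ≈ 1.42 mV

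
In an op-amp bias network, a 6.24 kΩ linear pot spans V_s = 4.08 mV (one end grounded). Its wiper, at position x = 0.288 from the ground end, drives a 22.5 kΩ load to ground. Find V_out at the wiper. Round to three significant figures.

V_out ≈ 1.11 mV

The pot divides into 4.443 kΩ above the wiper and 1.797 kΩ below.
Lower segment in parallel with the load: 1.797 ‖ 22.5 = 1.664 kΩ.
Loaded-divider output: V_out = 4.08 × 0.2725 = 1.112 mV.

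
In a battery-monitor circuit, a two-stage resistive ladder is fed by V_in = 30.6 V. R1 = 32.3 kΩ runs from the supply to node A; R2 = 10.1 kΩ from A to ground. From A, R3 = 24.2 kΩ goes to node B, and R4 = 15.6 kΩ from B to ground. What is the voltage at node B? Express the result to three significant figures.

Node A sees R2 in parallel with the series input of stage 2, R3 + R4 = 39.80 kΩ.
Effective lower resistance at A: R2 ‖ 39.80 = 8.056 kΩ.
First divider: V_A = V_in · 8.056/(32.3 + 8.056) = 6.108 V.
Stage 2 is unloaded, so V_B = V_A · R4/(R3+R4) = 6.108 × 15.6/39.80 = 2.394 V.

V_B ≈ 2.39 V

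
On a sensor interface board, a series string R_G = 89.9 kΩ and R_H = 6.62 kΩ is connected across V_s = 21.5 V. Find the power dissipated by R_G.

P ≈ 4.46 mW

ΣR = 96.52 kΩ → I = 21.5/96.52 = 0.2228 mA.
V(R_G) = I·R = 20.03 V; P = V·I = 20.03 × 0.2228 = 4.461 mW.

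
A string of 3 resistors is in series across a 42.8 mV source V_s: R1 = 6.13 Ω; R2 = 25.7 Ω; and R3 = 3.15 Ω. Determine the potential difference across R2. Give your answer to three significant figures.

Total series resistance ΣR = 6.13 + 25.7 + 3.15 = 34.98 Ω.
V = V_s · R/ΣR = 42.8 × 0.7347 = 31.45 mV.

V ≈ 31.4 mV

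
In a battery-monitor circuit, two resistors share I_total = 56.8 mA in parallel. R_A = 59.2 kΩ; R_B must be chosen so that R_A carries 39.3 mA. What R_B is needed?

R_B ≈ 133 kΩ

Two-branch current divider: I_A = I_total · R_B/(R_A + R_B).
39.3/56.8 = R_B/(R_A + R_B) → R_B = R_A · (0.6919)/(1 − 0.6919) = 59.2 × 2.246 = 132.9 kΩ.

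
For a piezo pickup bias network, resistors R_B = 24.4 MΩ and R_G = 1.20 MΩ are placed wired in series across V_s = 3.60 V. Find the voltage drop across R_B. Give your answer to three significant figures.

Series total: ΣR = 24.4 + 1.20 = 25.60 MΩ.
V = V_s · R/ΣR = 3.60 × 0.9531 = 3.431 V.

V ≈ 3.43 V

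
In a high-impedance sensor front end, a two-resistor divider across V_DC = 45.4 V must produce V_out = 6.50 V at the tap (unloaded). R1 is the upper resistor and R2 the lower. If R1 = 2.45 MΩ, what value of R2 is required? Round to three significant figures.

The divider ratio is R2/(R1+R2) = 6.50/45.4 = 0.1432.
R2 = R1 · 0.1432/(1 − 0.1432) = 0.4094 MΩ.

R2 ≈ 0.409 MΩ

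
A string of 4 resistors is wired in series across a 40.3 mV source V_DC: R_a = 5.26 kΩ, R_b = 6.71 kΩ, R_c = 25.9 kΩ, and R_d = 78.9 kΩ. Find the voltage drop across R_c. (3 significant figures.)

V ≈ 8.94 mV

Series total: ΣR = 5.26 + 6.71 + 25.9 + 78.9 = 116.8 kΩ.
By the voltage-divider rule, V = 40.3 × 25.90/116.8 = 8.939 mV.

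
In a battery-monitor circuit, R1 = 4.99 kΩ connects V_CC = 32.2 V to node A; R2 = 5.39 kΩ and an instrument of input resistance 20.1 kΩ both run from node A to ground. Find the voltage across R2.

V_out ≈ 14.8 V

R2 ‖ R_L = (5.39 × 20.1)/(5.39 + 20.1) = 4.250 kΩ.
Voltage divider with the loaded lower leg: V_out = 32.2 × 4.250/(4.99 + 4.250) = 32.2 × 0.4600 = 14.81 V.
(Unloaded it would be 16.7 V; the load pulls it down.)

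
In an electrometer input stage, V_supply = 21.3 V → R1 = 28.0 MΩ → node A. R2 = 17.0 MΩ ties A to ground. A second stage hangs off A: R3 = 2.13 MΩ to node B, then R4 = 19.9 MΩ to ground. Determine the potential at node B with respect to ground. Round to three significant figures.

V_B ≈ 4.91 V

Node A sees R2 in parallel with the series input of stage 2, R3 + R4 = 22.03 MΩ.
R2 ‖ (R3+R4) = 9.595 MΩ.
V_A = 21.3 × 9.595/(28.0 + 9.595) = 5.436 V.
V_B = V_A × 0.9033 = 4.911 V.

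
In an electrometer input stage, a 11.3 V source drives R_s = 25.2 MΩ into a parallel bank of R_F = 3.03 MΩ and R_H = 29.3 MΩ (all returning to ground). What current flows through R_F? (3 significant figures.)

I ≈ 0.366 µA

Equivalent of the parallel group: R_p = 2.746 MΩ.
V_A by voltage divider: V_A = 11.3 × 2.746/(25.2 + 2.746) = 1.110 V.
Branch current I = V_A/R_F = 1.110/3.03 = 0.3665 µA.
(Check via current divider: I_total = 0.4044 µA; share G_k/ΣG = 0.9063 → same result.)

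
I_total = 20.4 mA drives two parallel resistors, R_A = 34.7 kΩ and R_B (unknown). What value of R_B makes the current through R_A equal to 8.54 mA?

Two-branch current divider: I_A = I_total · R_B/(R_A + R_B).
8.54/20.4 = R_B/(R_A + R_B) → R_B = R_A · (0.4186)/(1 − 0.4186) = 34.7 × 0.7201 = 24.99 kΩ.

R_B ≈ 25.0 kΩ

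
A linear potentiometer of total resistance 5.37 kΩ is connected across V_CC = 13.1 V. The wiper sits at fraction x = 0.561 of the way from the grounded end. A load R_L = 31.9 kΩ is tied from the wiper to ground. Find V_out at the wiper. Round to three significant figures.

V_out ≈ 7.06 V

The pot divides into 2.357 kΩ above the wiper and 3.013 kΩ below.
Lower segment in parallel with the load: 3.013 ‖ 31.9 = 2.753 kΩ.
Loaded-divider output: V_out = 13.1 × 0.5387 = 7.057 V.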